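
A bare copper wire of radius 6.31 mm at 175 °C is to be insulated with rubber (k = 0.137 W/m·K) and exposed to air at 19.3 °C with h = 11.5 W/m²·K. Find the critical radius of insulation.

For a cylinder, r_cr = k_ins/h = 0.137/11.5 = 0.0119 m = 1.19 cm

r_cr = 1.19 cm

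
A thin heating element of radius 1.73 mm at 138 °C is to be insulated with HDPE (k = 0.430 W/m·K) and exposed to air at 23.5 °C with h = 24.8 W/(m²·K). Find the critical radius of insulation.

For a cylinder, r_cr = k_ins/h = 0.430/24.8 = 0.0173 m = 1.73 cm

r_cr = 1.73 cm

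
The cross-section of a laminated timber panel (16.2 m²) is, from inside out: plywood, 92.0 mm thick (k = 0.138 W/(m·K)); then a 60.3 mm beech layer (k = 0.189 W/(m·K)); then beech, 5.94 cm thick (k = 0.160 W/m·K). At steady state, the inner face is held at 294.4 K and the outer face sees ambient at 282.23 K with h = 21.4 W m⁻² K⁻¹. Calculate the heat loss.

Q = 140 W

Treat each layer as a resistance in series:
  R_plywood = L/(kA) = 0.0920/(0.138·16.2) = 0.04115 K/W
  R_beech = L/(kA) = 0.0603/(0.189·16.2) = 0.01969 K/W
  R_beech = L/(kA) = 0.0594/(0.160·16.2) = 0.02292 K/W
  R_conv,out = 1/(hA) = 1/(21.4·16.2) = 0.002885 K/W
ΣR = 0.04115 + 0.01969 + 0.02292 + 0.002885 = 0.08664 K/W
Q = ΔT/ΣR = (294.4 K − 282.23 K)/0.08664 = 140 W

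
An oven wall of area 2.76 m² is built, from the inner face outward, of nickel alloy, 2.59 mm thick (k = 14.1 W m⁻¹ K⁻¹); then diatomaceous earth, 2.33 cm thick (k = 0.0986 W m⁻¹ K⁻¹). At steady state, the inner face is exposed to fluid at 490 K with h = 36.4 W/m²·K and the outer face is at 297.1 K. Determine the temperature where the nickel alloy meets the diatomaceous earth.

T = 470 K

Series thermal resistances, inner to outer:
  R_conv,in = 1/(hA) = 1/(36.4·2.76) = 0.009954 K/W
  R_nickel alloy = L/(kA) = 0.00259/(14.1·2.76) = 6.655×10^-5 K/W
  R_diatomaceous earth = L/(kA) = 0.0233/(0.0986·2.76) = 0.08562 K/W
ΣR = 0.009954 + 6.655×10^-5 + 0.08562 = 0.09564 K/W
Q = ΔT/ΣR = (490 K − 297.1 K)/0.09564 = 2017 W
From the inner boundary to the nickel alloy/diatomaceous earth interface, ΣR_partial = 0.01002 K/W.
T_interface = T_in − Q·ΣR_partial = 490 K − (2017)(0.01002) = 470 K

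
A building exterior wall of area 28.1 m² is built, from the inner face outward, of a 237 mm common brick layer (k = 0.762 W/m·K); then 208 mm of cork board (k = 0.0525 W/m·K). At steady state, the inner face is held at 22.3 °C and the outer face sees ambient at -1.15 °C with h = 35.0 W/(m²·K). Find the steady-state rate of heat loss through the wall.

Q = 153 W

Treat each layer as a resistance in series:
  R_common brick = L/(kA) = 0.237/(0.762·28.1) = 0.01107 K/W
  R_cork board = L/(kA) = 0.208/(0.0525·28.1) = 0.1410 K/W
  R_conv,out = 1/(hA) = 1/(35.0·28.1) = 0.001017 K/W
ΣR = 0.01107 + 0.1410 + 0.001017 = 0.1531 K/W
Q = ΔT/ΣR = (22.3 °C − -1.15 °C)/0.1531 = 153 W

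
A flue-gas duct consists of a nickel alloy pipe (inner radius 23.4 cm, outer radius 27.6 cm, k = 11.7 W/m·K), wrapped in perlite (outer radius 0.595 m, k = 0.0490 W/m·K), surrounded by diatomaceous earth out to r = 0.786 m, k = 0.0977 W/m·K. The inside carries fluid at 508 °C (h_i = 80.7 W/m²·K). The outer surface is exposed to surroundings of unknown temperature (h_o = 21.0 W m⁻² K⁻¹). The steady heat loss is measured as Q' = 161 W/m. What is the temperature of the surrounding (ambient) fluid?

Series resistances:
  R'_conv,in = 1/(2πr h) = 1/(2π·0.234·80.7) = 0.008428 m·K/W
  R'_nickel alloy = ln(0.276/0.234)/(2πk) = 0.1651/(2π·11.7) = 0.002246 m·K/W
  R'_perlite = ln(0.595/0.276)/(2πk) = 0.7682/(2π·0.0490) = 2.495 m·K/W
  R'_diatomaceous earth = ln(0.786/0.595)/(2πk) = 0.2784/(2π·0.0977) = 0.4535 m·K/W
  R'_conv,out = 1/(2πr h) = 1/(2π·0.786·21.0) = 0.009642 m·K/W
ΣR = 2.969 m·K/W
ΔT = Q'·ΣR = 161 × 2.969 = 478.0 K
Heat flows outward, so T_out = T_in − ΔT = 508 − 478.0 = 30.0 °C

T_out = 30.0 °C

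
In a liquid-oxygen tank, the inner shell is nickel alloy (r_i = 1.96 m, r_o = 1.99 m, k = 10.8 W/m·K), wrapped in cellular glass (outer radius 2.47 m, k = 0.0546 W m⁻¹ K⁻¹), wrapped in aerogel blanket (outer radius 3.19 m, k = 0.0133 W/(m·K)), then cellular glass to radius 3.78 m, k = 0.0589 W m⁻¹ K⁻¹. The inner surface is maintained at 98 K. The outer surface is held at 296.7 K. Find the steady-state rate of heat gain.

Q = 263 W

Treat each layer as a resistance in series:
  R_nickel alloy = (1/1.96 − 1/1.99)/(4πk) = 0.007692/(4π·10.8) = 5.667×10^-5 K/W
  R_cellular glass = (1/1.99 − 1/2.47)/(4πk) = 0.09765/(4π·0.0546) = 0.1423 K/W
  R_aerogel blanket = (1/2.47 − 1/3.19)/(4πk) = 0.09138/(4π·0.0133) = 0.5467 K/W
  R_cellular glass = (1/3.19 − 1/3.78)/(4πk) = 0.04893/(4π·0.0589) = 0.06611 K/W
ΣR = 5.667×10^-5 + 0.1423 + 0.5467 + 0.06611 = 0.7552 K/W
Q = ΔT/ΣR = (98 K − 296.7 K)/0.7552 = -263 W
(Negative Q ⇒ heat flows inward; heat gain = 263 W.)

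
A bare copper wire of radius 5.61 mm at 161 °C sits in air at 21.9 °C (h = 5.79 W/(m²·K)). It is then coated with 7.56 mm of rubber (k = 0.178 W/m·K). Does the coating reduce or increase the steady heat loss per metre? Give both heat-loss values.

increases: 28.4 → 48.8 W/m

Critical radius for a cylinder: r_cr = k/h = 0.0307 m = 3.07 cm.
Outer radius after coating: r₂ = 0.00561 + 0.00756 = 0.01317 m.
Since r₁ < r_cr and r₂ ≤ r_cr, the coating moves toward the maximum at r_cr — heat loss rises.
Bare: R = 1/(2πr₁h) = 4.900 m·K/W; Q = 139.1/4.900 = 28.4 W/m.
Coated: R = R_cond + R_conv = 2.850 m·K/W; Q = 139.1/2.850 = 48.8 W/m.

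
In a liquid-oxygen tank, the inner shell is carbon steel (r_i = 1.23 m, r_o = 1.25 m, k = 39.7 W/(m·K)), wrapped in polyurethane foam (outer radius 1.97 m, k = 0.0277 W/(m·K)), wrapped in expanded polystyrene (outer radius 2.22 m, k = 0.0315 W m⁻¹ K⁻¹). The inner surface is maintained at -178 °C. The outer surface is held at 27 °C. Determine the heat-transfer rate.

Treat each layer as a resistance in series:
  R_carbon steel = (1/1.23 − 1/1.25)/(4πk) = 0.01301/(4π·39.7) = 2.607×10^-5 K/W
  R_polyurethane foam = (1/1.25 − 1/1.97)/(4πk) = 0.2924/(4π·0.0277) = 0.8400 K/W
  R_expanded polystyrene = (1/1.97 − 1/2.22)/(4πk) = 0.05716/(4π·0.0315) = 0.1444 K/W
ΣR = 2.607×10^-5 + 0.8400 + 0.1444 = 0.9844 K/W
Q = ΔT/ΣR = (-178 °C − 27 °C)/0.9844 = -208 W
(Negative Q ⇒ heat flows inward; heat gain = 208 W.)

Q = 208 W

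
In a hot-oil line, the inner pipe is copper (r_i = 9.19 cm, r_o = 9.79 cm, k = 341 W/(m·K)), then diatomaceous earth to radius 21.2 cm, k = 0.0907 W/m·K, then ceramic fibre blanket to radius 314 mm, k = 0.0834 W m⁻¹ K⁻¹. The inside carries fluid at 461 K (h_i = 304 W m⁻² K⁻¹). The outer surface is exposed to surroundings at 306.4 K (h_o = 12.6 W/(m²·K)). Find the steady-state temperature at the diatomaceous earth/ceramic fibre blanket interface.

T = 363.2 K

Resistance network (inner→outer):
  R'_conv,in = 1/(2πr h) = 1/(2π·0.0919·304) = 0.005697 m·K/W
  R'_copper = ln(0.0979/0.0919)/(2πk) = 0.06325/(2π·341) = 2.952×10^-5 m·K/W
  R'_diatomaceous earth = ln(0.212/0.0979)/(2πk) = 0.7726/(2π·0.0907) = 1.356 m·K/W
  R'_ceramic fibre blanket = ln(0.314/0.212)/(2πk) = 0.3928/(2π·0.0834) = 0.7496 m·K/W
  R'_conv,out = 1/(2πr h) = 1/(2π·0.314·12.6) = 0.04023 m·K/W
ΣR = 0.005697 + 2.952×10^-5 + 1.356 + 0.7496 + 0.04023 = 2.152 m·K/W
Q' = ΔT/ΣR = (461 K − 306.4 K)/2.152 = 71.84 W/m
From the inner boundary to the diatomaceous earth/ceramic fibre blanket interface, ΣR_partial = 1.362 m·K/W.
T_interface = T_in − Q'·ΣR_partial = 461 K − (71.84)(1.362) = 363.2 K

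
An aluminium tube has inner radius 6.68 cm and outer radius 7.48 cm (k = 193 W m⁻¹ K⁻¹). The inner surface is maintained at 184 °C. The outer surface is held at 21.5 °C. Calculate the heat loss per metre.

Q' = 2πk·ΔT/ln(r₂/r₁) = 2π × 193 × 162.5 / ln(0.0748/0.0668) = 1.74×10^6 W/m

Q' = 1.74×10^6 W/m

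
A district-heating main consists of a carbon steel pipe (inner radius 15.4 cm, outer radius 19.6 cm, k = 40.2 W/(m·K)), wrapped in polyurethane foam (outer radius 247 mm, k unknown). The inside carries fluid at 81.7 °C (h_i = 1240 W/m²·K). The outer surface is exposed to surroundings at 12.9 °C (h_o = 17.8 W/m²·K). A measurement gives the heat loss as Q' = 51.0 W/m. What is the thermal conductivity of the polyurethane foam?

k = 0.0281 W/m·K

ΣR = ΔT/Q' = |81.7 − 12.9|/51.0 = 1.349 m·K/W
Known resistances:
  R'_conv,in = 1/(2πr h) = 1/(2π·0.154·1240) = 8.334×10^-4 m·K/W
  R'_carbon steel = ln(0.196/0.154)/(2πk) = 0.2412/(2π·40.2) = 9.548×10^-4 m·K/W
  R'_conv,out = 1/(2πr h) = 1/(2π·0.247·17.8) = 0.03620 m·K/W
R_polyurethane foam = ΣR − ΣR_known = 1.349 − 0.03799 = 1.311 m·K/W
ln(r₂/r₁)/(2πk) = 1.311 ⇒ k = 0.2313/(2π·1.311) = 0.0281 W/m·K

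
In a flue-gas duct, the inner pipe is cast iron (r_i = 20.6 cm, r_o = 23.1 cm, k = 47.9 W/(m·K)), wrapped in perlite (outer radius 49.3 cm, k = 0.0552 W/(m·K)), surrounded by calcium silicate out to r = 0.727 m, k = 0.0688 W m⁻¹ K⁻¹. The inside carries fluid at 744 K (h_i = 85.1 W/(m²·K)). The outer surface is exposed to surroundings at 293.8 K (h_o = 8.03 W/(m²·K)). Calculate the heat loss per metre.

Q' = 144 W/m

Series thermal resistances, inner to outer:
  R'_conv,in = 1/(2πr h) = 1/(2π·0.206·85.1) = 0.009079 m·K/W
  R'_cast iron = ln(0.231/0.206)/(2πk) = 0.1145/(2π·47.9) = 3.806×10^-4 m·K/W
  R'_perlite = ln(0.493/0.231)/(2πk) = 0.7581/(2π·0.0552) = 2.186 m·K/W
  R'_calcium silicate = ln(0.727/0.493)/(2πk) = 0.3884/(2π·0.0688) = 0.8985 m·K/W
  R'_conv,out = 1/(2πr h) = 1/(2π·0.727·8.03) = 0.02726 m·K/W
ΣR = 0.009079 + 3.806×10^-4 + 2.186 + 0.8985 + 0.02726 = 3.121 m·K/W
Q' = ΔT/ΣR = (744 K − 293.8 K)/3.121 = 144 W/m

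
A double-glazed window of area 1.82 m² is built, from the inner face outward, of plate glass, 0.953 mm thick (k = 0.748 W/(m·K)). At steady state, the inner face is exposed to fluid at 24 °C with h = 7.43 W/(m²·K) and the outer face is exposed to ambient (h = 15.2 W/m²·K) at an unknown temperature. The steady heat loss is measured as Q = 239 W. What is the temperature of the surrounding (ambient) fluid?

Series resistances:
  R_conv,in = 1/(hA) = 1/(7.43·1.82) = 0.07395 K/W
  R_plate glass = L/(kA) = 9.53×10^-4/(0.748·1.82) = 7.000×10^-4 K/W
  R_conv,out = 1/(hA) = 1/(15.2·1.82) = 0.03615 K/W
ΣR = 0.1108 K/W
ΔT = Q·ΣR = 239 × 0.1108 = 26.48 K
Heat flows outward, so T_out = T_in − ΔT = 24 − 26.48 = -2.48 °C

T_out = -2.48 °C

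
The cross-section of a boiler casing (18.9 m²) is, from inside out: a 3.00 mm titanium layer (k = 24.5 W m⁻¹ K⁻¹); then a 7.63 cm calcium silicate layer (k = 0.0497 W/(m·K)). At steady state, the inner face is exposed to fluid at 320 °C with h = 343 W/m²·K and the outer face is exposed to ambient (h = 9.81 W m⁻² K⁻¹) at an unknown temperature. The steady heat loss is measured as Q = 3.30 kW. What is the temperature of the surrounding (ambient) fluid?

Sum the resistances:
  R_conv,in = 1/(hA) = 1/(343·18.9) = 1.543×10^-4 K/W
  R_titanium = L/(kA) = 0.00300/(24.5·18.9) = 6.479×10^-6 K/W
  R_calcium silicate = L/(kA) = 0.0763/(0.0497·18.9) = 0.08123 K/W
  R_conv,out = 1/(hA) = 1/(9.81·18.9) = 0.005393 K/W
ΣR = 0.08678 K/W
ΔT = Q·ΣR = 3300 × 0.08678 = 286.4 K
Heat flows outward, so T_out = T_in − ΔT = 320 − 286.4 = 33.6 °C

T_out = 33.6 °C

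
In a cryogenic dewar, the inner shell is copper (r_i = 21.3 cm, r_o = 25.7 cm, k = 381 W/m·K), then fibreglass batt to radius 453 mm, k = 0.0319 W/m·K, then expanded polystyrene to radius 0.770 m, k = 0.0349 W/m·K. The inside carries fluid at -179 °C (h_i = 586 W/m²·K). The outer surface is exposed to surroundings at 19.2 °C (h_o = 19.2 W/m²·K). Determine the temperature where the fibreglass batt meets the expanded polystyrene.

T = -46.4 °C

Series thermal resistances, inner to outer:
  R_conv,in = 1/(4πr²h) = 1/(4π·0.213²·586) = 0.002993 K/W
  R_copper = (1/0.213 − 1/0.257)/(4πk) = 0.8038/(4π·381) = 1.679×10^-4 K/W
  R_fibreglass batt = (1/0.257 − 1/0.453)/(4πk) = 1.684/(4π·0.0319) = 4.200 K/W
  R_expanded polystyrene = (1/0.453 − 1/0.770)/(4πk) = 0.9088/(4π·0.0349) = 2.072 K/W
  R_conv,out = 1/(4πr²h) = 1/(4π·0.770²·19.2) = 0.006990 K/W
ΣR = 0.002993 + 1.679×10^-4 + 4.200 + 2.072 + 0.006990 = 6.282 K/W
Q = ΔT/ΣR = (-179 °C − 19.2 °C)/6.282 = -31.55 W
From the inner boundary to the fibreglass batt/expanded polystyrene interface, ΣR_partial = 4.203 K/W.
T_interface = T_in − Q·ΣR_partial = -179 °C − (-31.55)(4.203) = -46.4 °C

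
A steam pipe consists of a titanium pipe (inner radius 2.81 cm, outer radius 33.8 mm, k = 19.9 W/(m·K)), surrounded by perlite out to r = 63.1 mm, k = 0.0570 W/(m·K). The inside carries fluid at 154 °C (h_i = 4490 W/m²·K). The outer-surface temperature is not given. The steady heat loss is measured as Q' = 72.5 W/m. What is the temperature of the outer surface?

Series resistances:
  R'_conv,in = 1/(2πr h) = 1/(2π·0.0281·4490) = 0.001261 m·K/W
  R'_titanium = ln(0.0338/0.0281)/(2πk) = 0.1847/(2π·19.9) = 0.001477 m·K/W
  R'_perlite = ln(0.0631/0.0338)/(2πk) = 0.6243/(2π·0.0570) = 1.743 m·K/W
ΣR = 1.746 m·K/W
ΔT = Q'·ΣR = 72.5 × 1.746 = 126.6 K
Heat flows outward, so T_out = T_in − ΔT = 154 − 126.6 = 27.4 °C

T_out = 27.4 °C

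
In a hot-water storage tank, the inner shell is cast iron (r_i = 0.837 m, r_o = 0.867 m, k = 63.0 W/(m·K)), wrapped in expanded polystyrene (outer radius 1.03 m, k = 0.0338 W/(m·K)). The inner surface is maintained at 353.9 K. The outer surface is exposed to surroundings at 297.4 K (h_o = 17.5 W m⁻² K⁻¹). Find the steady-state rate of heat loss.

Treat each layer as a resistance in series:
  R_cast iron = (1/0.837 − 1/0.867)/(4πk) = 0.04134/(4π·63.0) = 5.222×10^-5 K/W
  R_expanded polystyrene = (1/0.867 − 1/1.03)/(4πk) = 0.1825/(4π·0.0338) = 0.4297 K/W
  R_conv,out = 1/(4πr²h) = 1/(4π·1.03²·17.5) = 0.004286 K/W
ΣR = 5.222×10^-5 + 0.4297 + 0.004286 = 0.4340 K/W
Q = ΔT/ΣR = (353.9 K − 297.4 K)/0.4340 = 130 W

Q = 130 W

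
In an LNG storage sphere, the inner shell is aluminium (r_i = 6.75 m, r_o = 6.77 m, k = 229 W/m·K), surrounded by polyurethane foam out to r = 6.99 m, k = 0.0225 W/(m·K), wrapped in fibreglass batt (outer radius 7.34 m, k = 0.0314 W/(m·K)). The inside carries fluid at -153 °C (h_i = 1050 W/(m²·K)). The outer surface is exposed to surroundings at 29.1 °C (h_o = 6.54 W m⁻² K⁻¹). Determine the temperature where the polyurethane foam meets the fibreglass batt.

Series thermal resistances, inner to outer:
  R_conv,in = 1/(4πr²h) = 1/(4π·6.75²·1050) = 1.663×10^-6 K/W
  R_aluminium = (1/6.75 − 1/6.77)/(4πk) = 4.377×10^-4/(4π·229) = 1.521×10^-7 K/W
  R_polyurethane foam = (1/6.77 − 1/6.99)/(4πk) = 0.004649/(4π·0.0225) = 0.01644 K/W
  R_fibreglass batt = (1/6.99 − 1/7.34)/(4πk) = 0.006822/(4π·0.0314) = 0.01729 K/W
  R_conv,out = 1/(4πr²h) = 1/(4π·7.34²·6.54) = 2.259×10^-4 K/W
ΣR = 1.663×10^-6 + 1.521×10^-7 + 0.01644 + 0.01729 + 2.259×10^-4 = 0.03396 K/W
Q = ΔT/ΣR = (-153 °C − 29.1 °C)/0.03396 = -5362 W
From the inner boundary to the polyurethane foam/fibreglass batt interface, ΣR_partial = 0.01644 K/W.
T_interface = T_in − Q·ΣR_partial = -153 °C − (-5362)(0.01644) = -64.8 °C

T = -64.8 °C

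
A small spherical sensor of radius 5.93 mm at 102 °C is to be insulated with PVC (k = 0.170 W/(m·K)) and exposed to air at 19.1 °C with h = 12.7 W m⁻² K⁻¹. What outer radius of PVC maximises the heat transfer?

r_cr = 2.68 cm

For a sphere, r_cr = 2k_ins/h = 2·0.170/12.7 = 0.0268 m = 2.68 cm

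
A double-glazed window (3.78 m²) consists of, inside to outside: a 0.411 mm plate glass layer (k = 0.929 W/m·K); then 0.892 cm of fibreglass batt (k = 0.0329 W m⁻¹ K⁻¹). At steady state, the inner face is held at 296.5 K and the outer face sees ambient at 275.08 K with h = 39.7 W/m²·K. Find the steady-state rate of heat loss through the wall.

Q = 273 W

Resistance network (inner→outer):
  R_plate glass = L/(kA) = 4.11×10^-4/(0.929·3.78) = 1.170×10^-4 K/W
  R_fibreglass batt = L/(kA) = 0.00892/(0.0329·3.78) = 0.07173 K/W
  R_conv,out = 1/(hA) = 1/(39.7·3.78) = 0.006664 K/W
ΣR = 1.170×10^-4 + 0.07173 + 0.006664 = 0.07851 K/W
Q = ΔT/ΣR = (296.5 K − 275.08 K)/0.07851 = 273 W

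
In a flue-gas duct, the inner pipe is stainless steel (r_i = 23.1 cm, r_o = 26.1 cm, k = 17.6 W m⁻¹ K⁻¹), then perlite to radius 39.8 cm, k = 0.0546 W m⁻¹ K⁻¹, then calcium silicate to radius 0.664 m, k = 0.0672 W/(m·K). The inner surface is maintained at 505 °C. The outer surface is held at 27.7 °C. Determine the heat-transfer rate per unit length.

Q' = 195 W/m

Resistance network (inner→outer):
  R'_stainless steel = ln(0.261/0.231)/(2πk) = 0.1221/(2π·17.6) = 0.001104 m·K/W
  R'_perlite = ln(0.398/0.261)/(2πk) = 0.4219/(2π·0.0546) = 1.230 m·K/W
  R'_calcium silicate = ln(0.664/0.398)/(2πk) = 0.5118/(2π·0.0672) = 1.212 m·K/W
ΣR = 0.001104 + 1.230 + 1.212 = 2.443 m·K/W
Q' = ΔT/ΣR = (505 °C − 27.7 °C)/2.443 = 195 W/m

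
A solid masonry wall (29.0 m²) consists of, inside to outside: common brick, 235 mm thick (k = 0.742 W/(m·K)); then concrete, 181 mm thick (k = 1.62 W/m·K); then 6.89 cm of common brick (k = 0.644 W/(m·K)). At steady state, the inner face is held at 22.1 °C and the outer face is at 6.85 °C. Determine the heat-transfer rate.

Resistance network (inner→outer):
  R_common brick = L/(kA) = 0.235/(0.742·29.0) = 0.01092 K/W
  R_concrete = L/(kA) = 0.181/(1.62·29.0) = 0.003853 K/W
  R_common brick = L/(kA) = 0.0689/(0.644·29.0) = 0.003689 K/W
ΣR = 0.01092 + 0.003853 + 0.003689 = 0.01846 K/W
Q = ΔT/ΣR = (22.1 °C − 6.85 °C)/0.01846 = 826 W

Q = 826 W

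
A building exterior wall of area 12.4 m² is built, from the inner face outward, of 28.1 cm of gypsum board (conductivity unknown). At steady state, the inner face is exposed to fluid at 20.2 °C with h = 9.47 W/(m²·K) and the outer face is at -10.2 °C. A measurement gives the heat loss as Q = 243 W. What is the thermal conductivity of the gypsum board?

ΣR = ΔT/Q = |20.2 − -10.2|/243 = 0.1251 K/W
Known resistances:
  R_conv,in = 1/(hA) = 1/(9.47·12.4) = 0.008516 K/W
R_gypsum board = ΣR − ΣR_known = 0.1251 − 0.008516 = 0.1166 K/W
L/(kA) = 0.1166 ⇒ k = 0.281/(0.1166·12.4) = 0.194 W/m·K

k = 0.194 W/m·K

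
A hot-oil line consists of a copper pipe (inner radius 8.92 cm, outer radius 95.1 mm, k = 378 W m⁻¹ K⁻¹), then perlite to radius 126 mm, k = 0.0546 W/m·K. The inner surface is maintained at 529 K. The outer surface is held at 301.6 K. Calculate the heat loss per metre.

Series thermal resistances, inner to outer:
  R'_copper = ln(0.0951/0.0892)/(2πk) = 0.06405/(2π·378) = 2.697×10^-5 m·K/W
  R'_perlite = ln(0.126/0.0951)/(2πk) = 0.2814/(2π·0.0546) = 0.8201 m·K/W
ΣR = 2.697×10^-5 + 0.8201 = 0.8201 m·K/W
Q' = ΔT/ΣR = (529 K − 301.6 K)/0.8201 = 277 W/m

Q' = 277 W/m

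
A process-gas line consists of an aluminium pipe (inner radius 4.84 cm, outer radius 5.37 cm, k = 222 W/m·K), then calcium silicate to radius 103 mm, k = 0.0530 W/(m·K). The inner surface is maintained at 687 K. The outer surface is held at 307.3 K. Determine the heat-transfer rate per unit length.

Q' = 194 W/m

Series thermal resistances, inner to outer:
  R'_aluminium = ln(0.0537/0.0484)/(2πk) = 0.1039/(2π·222) = 7.450×10^-5 m·K/W
  R'_calcium silicate = ln(0.103/0.0537)/(2πk) = 0.6513/(2π·0.0530) = 1.956 m·K/W
ΣR = 7.450×10^-5 + 1.956 = 1.956 m·K/W
Q' = ΔT/ΣR = (687 K − 307.3 K)/1.956 = 194 W/m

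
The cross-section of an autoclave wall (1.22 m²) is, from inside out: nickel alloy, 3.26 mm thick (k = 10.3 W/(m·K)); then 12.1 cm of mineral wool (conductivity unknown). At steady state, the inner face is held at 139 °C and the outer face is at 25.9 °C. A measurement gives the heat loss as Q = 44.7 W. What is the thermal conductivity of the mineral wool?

k = 0.0392 W/m·K

ΣR = ΔT/Q = |139 − 25.9|/44.7 = 2.530 K/W
Known resistances:
  R_nickel alloy = L/(kA) = 0.00326/(10.3·1.22) = 2.594×10^-4 K/W
R_mineral wool = ΣR − ΣR_known = 2.530 − 2.594×10^-4 = 2.530 K/W
L/(kA) = 2.530 ⇒ k = 0.121/(2.530·1.22) = 0.0392 W/m·K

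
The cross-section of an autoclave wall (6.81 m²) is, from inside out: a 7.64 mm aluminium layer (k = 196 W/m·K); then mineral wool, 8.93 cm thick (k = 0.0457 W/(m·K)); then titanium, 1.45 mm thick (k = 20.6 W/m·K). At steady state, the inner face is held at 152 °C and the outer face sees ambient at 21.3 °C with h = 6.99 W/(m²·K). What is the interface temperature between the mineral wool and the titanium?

T = 30.2 °C

Resistance network (inner→outer):
  R_aluminium = L/(kA) = 0.00764/(196·6.81) = 5.724×10^-6 K/W
  R_mineral wool = L/(kA) = 0.0893/(0.0457·6.81) = 0.2869 K/W
  R_titanium = L/(kA) = 0.00145/(20.6·6.81) = 1.034×10^-5 K/W
  R_conv,out = 1/(hA) = 1/(6.99·6.81) = 0.02101 K/W
ΣR = 5.724×10^-6 + 0.2869 + 1.034×10^-5 + 0.02101 = 0.3079 K/W
Q = ΔT/ΣR = (152 °C − 21.3 °C)/0.3079 = 424.5 W
From the inner boundary to the mineral wool/titanium interface, ΣR_partial = 0.2869 K/W.
T_interface = T_in − Q·ΣR_partial = 152 °C − (424.5)(0.2869) = 30.2 °C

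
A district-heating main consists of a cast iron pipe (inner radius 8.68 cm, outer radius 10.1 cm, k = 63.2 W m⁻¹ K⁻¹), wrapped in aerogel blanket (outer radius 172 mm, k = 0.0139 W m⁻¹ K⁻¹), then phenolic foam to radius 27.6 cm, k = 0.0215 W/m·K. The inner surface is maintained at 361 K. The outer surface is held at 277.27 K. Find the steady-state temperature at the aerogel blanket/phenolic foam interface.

T = 307.8 K

Series thermal resistances, inner to outer:
  R'_cast iron = ln(0.101/0.0868)/(2πk) = 0.1515/(2π·63.2) = 3.816×10^-4 m·K/W
  R'_aerogel blanket = ln(0.172/0.101)/(2πk) = 0.5324/(2π·0.0139) = 6.096 m·K/W
  R'_phenolic foam = ln(0.276/0.172)/(2πk) = 0.4729/(2π·0.0215) = 3.501 m·K/W
ΣR = 3.816×10^-4 + 6.096 + 3.501 = 9.597 m·K/W
Q' = ΔT/ΣR = (361 K − 277.27 K)/9.597 = 8.725 W/m
From the inner boundary to the aerogel blanket/phenolic foam interface, ΣR_partial = 6.096 m·K/W.
T_interface = T_in − Q'·ΣR_partial = 361 K − (8.725)(6.096) = 307.8 K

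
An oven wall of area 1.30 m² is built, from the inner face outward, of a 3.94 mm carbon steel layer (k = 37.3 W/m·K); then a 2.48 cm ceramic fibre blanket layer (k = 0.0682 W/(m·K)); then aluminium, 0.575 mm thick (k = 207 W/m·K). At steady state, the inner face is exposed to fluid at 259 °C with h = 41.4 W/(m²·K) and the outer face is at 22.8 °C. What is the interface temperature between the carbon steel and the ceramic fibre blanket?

Series thermal resistances, inner to outer:
  R_conv,in = 1/(hA) = 1/(41.4·1.30) = 0.01858 K/W
  R_carbon steel = L/(kA) = 0.00394/(37.3·1.30) = 8.125×10^-5 K/W
  R_ceramic fibre blanket = L/(kA) = 0.0248/(0.0682·1.30) = 0.2797 K/W
  R_aluminium = L/(kA) = 5.75×10^-4/(207·1.30) = 2.137×10^-6 K/W
ΣR = 0.01858 + 8.125×10^-5 + 0.2797 + 2.137×10^-6 = 0.2984 K/W
Q = ΔT/ΣR = (259 °C − 22.8 °C)/0.2984 = 791.6 W
From the inner boundary to the carbon steel/ceramic fibre blanket interface, ΣR_partial = 0.01866 K/W.
T_interface = T_in − Q·ΣR_partial = 259 °C − (791.6)(0.01866) = 244 °C

T = 244 °C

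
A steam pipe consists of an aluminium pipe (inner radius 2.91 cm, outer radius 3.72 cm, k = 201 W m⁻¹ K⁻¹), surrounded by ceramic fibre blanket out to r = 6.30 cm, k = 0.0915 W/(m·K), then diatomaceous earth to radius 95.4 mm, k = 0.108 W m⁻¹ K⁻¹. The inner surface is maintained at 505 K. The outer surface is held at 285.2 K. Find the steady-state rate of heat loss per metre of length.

Resistance network (inner→outer):
  R'_aluminium = ln(0.0372/0.0291)/(2πk) = 0.2456/(2π·201) = 1.944×10^-4 m·K/W
  R'_ceramic fibre blanket = ln(0.0630/0.0372)/(2πk) = 0.5268/(2π·0.0915) = 0.9164 m·K/W
  R'_diatomaceous earth = ln(0.0954/0.0630)/(2πk) = 0.4149/(2π·0.108) = 0.6115 m·K/W
ΣR = 1.944×10^-4 + 0.9164 + 0.6115 = 1.528 m·K/W
Q' = ΔT/ΣR = (505 K − 285.2 K)/1.528 = 144 W/m

Q' = 144 W/m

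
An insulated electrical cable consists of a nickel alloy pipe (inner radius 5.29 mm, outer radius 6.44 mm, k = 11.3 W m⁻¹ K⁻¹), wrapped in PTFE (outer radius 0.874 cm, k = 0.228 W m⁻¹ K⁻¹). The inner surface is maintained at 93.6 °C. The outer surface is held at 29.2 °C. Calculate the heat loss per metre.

Q' = 298 W/m

Resistance network (inner→outer):
  R'_nickel alloy = ln(0.00644/0.00529)/(2πk) = 0.1967/(2π·11.3) = 0.002771 m·K/W
  R'_PTFE = ln(0.00874/0.00644)/(2πk) = 0.3054/(2π·0.228) = 0.2132 m·K/W
ΣR = 0.002771 + 0.2132 = 0.2160 m·K/W
Q' = ΔT/ΣR = (93.6 °C − 29.2 °C)/0.2160 = 298 W/m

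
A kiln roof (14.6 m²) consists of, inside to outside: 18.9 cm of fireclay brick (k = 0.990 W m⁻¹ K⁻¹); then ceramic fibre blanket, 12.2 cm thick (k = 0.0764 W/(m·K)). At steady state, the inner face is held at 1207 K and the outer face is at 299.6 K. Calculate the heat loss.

Q = 7.41 kW

Resistance network (inner→outer):
  R_fireclay brick = L/(kA) = 0.189/(0.990·14.6) = 0.01308 K/W
  R_ceramic fibre blanket = L/(kA) = 0.122/(0.0764·14.6) = 0.1094 K/W
ΣR = 0.01308 + 0.1094 = 0.1225 K/W
Q = ΔT/ΣR = (1207 K − 299.6 K)/0.1225 = 7410 W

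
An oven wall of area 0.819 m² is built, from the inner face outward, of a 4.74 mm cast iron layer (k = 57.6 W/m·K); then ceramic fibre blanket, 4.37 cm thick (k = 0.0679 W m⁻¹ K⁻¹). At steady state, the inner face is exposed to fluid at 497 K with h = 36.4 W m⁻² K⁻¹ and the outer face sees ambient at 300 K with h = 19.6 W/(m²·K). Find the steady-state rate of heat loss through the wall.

Treat each layer as a resistance in series:
  R_conv,in = 1/(hA) = 1/(36.4·0.819) = 0.03354 K/W
  R_cast iron = L/(kA) = 0.00474/(57.6·0.819) = 1.005×10^-4 K/W
  R_ceramic fibre blanket = L/(kA) = 0.0437/(0.0679·0.819) = 0.7858 K/W
  R_conv,out = 1/(hA) = 1/(19.6·0.819) = 0.06230 K/W
ΣR = 0.03354 + 1.005×10^-4 + 0.7858 + 0.06230 = 0.8817 K/W
Q = ΔT/ΣR = (497 K − 300 K)/0.8817 = 223 W

Q = 223 W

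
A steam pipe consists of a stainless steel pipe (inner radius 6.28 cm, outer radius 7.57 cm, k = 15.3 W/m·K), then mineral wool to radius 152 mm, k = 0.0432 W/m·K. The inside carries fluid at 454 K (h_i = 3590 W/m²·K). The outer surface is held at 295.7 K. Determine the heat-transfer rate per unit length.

Treat each layer as a resistance in series:
  R'_conv,in = 1/(2πr h) = 1/(2π·0.0628·3590) = 7.059×10^-4 m·K/W
  R'_stainless steel = ln(0.0757/0.0628)/(2πk) = 0.1868/(2π·15.3) = 0.001943 m·K/W
  R'_mineral wool = ln(0.152/0.0757)/(2πk) = 0.6971/(2π·0.0432) = 2.568 m·K/W
ΣR = 7.059×10^-4 + 0.001943 + 2.568 = 2.571 m·K/W
Q' = ΔT/ΣR = (454 K − 295.7 K)/2.571 = 61.6 W/m

Q' = 61.6 W/m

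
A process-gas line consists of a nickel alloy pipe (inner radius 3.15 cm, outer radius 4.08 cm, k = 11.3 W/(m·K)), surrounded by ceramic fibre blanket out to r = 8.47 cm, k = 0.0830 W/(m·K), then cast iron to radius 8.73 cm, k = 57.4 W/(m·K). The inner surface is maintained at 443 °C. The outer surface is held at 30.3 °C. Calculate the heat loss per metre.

Resistance network (inner→outer):
  R'_nickel alloy = ln(0.0408/0.0315)/(2πk) = 0.2587/(2π·11.3) = 0.003644 m·K/W
  R'_ceramic fibre blanket = ln(0.0847/0.0408)/(2πk) = 0.7304/(2π·0.0830) = 1.401 m·K/W
  R'_cast iron = ln(0.0873/0.0847)/(2πk) = 0.03023/(2π·57.4) = 8.383×10^-5 m·K/W
ΣR = 0.003644 + 1.401 + 8.383×10^-5 = 1.405 m·K/W
Q' = ΔT/ΣR = (443 °C − 30.3 °C)/1.405 = 294 W/m

Q' = 294 W/m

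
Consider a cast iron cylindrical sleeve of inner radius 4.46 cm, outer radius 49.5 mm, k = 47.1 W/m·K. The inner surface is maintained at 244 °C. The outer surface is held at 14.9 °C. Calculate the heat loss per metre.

Q' = 2πk·ΔT/ln(r₂/r₁) = 2π × 47.1 × 229.1 / ln(0.0495/0.0446) = 6.50×10^5 W/m

Q' = 6.50×10^5 W/m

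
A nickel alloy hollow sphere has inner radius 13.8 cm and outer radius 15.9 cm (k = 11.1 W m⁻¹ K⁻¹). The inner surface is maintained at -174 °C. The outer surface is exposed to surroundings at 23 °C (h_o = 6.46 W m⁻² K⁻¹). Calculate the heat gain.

Q = 399 W

Treat each layer as a resistance in series:
  R_nickel alloy = (1/0.138 − 1/0.159)/(4πk) = 0.9571/(4π·11.1) = 0.006861 K/W
  R_conv,out = 1/(4πr²h) = 1/(4π·0.159²·6.46) = 0.4873 K/W
ΣR = 0.006861 + 0.4873 = 0.4942 K/W
Q = ΔT/ΣR = (-174 °C − 23 °C)/0.4942 = -399 W
(Negative Q ⇒ heat flows inward; heat gain = 399 W.)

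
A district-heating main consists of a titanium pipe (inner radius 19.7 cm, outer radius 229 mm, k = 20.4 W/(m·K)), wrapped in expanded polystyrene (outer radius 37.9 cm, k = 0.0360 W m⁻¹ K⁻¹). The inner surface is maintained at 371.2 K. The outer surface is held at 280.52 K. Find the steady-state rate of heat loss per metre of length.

Q' = 40.7 W/m

Resistance network (inner→outer):
  R'_titanium = ln(0.229/0.197)/(2πk) = 0.1505/(2π·20.4) = 0.001174 m·K/W
  R'_expanded polystyrene = ln(0.379/0.229)/(2πk) = 0.5038/(2π·0.0360) = 2.227 m·K/W
ΣR = 0.001174 + 2.227 = 2.228 m·K/W
Q' = ΔT/ΣR = (371.2 K − 280.52 K)/2.228 = 40.7 W/m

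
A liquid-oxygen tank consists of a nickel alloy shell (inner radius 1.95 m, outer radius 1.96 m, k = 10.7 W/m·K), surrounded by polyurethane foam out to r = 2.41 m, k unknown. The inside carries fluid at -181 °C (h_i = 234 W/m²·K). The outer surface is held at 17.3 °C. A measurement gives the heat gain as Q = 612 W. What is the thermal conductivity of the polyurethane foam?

ΣR = ΔT/Q = |-181 − 17.3|/612 = 0.3240 K/W
Known resistances:
  R_conv,in = 1/(4πr²h) = 1/(4π·1.95²·234) = 8.943×10^-5 K/W
  R_nickel alloy = (1/1.95 − 1/1.96)/(4πk) = 0.002616/(4π·10.7) = 1.946×10^-5 K/W
R_polyurethane foam = ΣR − ΣR_known = 0.3240 − 1.089×10^-4 = 0.3239 K/W
(1/r₁−1/r₂)/(4πk) = 0.3239 ⇒ k = 0.09527/(4π·0.3239) = 0.0234 W/m·K

k = 0.0234 W/m·K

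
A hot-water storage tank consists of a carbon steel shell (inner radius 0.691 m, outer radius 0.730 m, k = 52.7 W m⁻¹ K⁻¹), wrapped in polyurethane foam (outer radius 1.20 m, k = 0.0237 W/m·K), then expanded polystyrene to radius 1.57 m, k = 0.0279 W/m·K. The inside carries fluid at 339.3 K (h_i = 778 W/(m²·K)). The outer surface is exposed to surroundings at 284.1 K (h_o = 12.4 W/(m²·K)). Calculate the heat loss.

Treat each layer as a resistance in series:
  R_conv,in = 1/(4πr²h) = 1/(4π·0.691²·778) = 2.142×10^-4 K/W
  R_carbon steel = (1/0.691 − 1/0.730)/(4πk) = 0.07731/(4π·52.7) = 1.167×10^-4 K/W
  R_polyurethane foam = (1/0.730 − 1/1.20)/(4πk) = 0.5365/(4π·0.0237) = 1.802 K/W
  R_expanded polystyrene = (1/1.20 − 1/1.57)/(4πk) = 0.1964/(4π·0.0279) = 0.5602 K/W
  R_conv,out = 1/(4πr²h) = 1/(4π·1.57²·12.4) = 0.002604 K/W
ΣR = 2.142×10^-4 + 1.167×10^-4 + 1.802 + 0.5602 + 0.002604 = 2.365 K/W
Q = ΔT/ΣR = (339.3 K − 284.1 K)/2.365 = 23.3 W

Q = 23.3 W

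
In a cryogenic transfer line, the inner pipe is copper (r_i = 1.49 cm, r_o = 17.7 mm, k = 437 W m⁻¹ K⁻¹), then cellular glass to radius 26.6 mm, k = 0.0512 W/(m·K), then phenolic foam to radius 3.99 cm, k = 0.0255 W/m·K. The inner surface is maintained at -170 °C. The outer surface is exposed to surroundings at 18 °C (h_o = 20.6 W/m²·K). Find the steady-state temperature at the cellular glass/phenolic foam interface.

Series thermal resistances, inner to outer:
  R'_copper = ln(0.0177/0.0149)/(2πk) = 0.1722/(2π·437) = 6.272×10^-5 m·K/W
  R'_cellular glass = ln(0.0266/0.0177)/(2πk) = 0.4073/(2π·0.0512) = 1.266 m·K/W
  R'_phenolic foam = ln(0.0399/0.0266)/(2πk) = 0.4055/(2π·0.0255) = 2.531 m·K/W
  R'_conv,out = 1/(2πr h) = 1/(2π·0.0399·20.6) = 0.1936 m·K/W
ΣR = 6.272×10^-5 + 1.266 + 2.531 + 0.1936 = 3.991 m·K/W
Q' = ΔT/ΣR = (-170 °C − 18 °C)/3.991 = -47.11 W/m
From the inner boundary to the cellular glass/phenolic foam interface, ΣR_partial = 1.266 m·K/W.
T_interface = T_in − Q'·ΣR_partial = -170 °C − (-47.11)(1.266) = -110 °C

T = -110 °C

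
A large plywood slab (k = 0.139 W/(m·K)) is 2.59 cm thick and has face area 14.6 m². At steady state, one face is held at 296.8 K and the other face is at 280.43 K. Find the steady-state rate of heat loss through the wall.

Q = 1280 W

Q = kA·ΔT/L = 0.139 × 14.6 × |296.8 K − 280.43 K| / 0.0259 = 1280 W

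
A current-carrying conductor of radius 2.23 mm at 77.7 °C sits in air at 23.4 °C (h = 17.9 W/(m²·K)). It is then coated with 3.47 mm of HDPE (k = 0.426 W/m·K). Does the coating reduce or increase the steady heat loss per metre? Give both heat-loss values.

Critical radius for a cylinder: r_cr = k/h = 0.0238 m = 2.38 cm.
Outer radius after coating: r₂ = 0.00223 + 0.00347 = 0.00570 m.
Since r₁ < r_cr and r₂ ≤ r_cr, the coating moves toward the maximum at r_cr — heat loss rises.
Bare: R = 1/(2πr₁h) = 3.987 m·K/W; Q = 54.3/3.987 = 13.6 W/m.
Coated: R = R_cond + R_conv = 1.910 m·K/W; Q = 54.3/1.910 = 28.4 W/m.

increases: 13.6 → 28.4 W/m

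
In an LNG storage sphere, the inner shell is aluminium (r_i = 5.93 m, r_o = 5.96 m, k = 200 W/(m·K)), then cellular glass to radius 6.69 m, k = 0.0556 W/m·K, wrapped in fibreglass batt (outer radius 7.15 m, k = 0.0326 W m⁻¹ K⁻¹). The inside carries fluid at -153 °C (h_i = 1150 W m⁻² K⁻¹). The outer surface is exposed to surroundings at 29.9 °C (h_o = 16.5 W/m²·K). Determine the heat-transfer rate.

Q = 3670 W

Series thermal resistances, inner to outer:
  R_conv,in = 1/(4πr²h) = 1/(4π·5.93²·1150) = 1.968×10^-6 K/W
  R_aluminium = (1/5.93 − 1/5.96)/(4πk) = 8.488×10^-4/(4π·200) = 3.377×10^-7 K/W
  R_cellular glass = (1/5.96 − 1/6.69)/(4πk) = 0.01831/(4π·0.0556) = 0.02620 K/W
  R_fibreglass batt = (1/6.69 − 1/7.15)/(4πk) = 0.009617/(4π·0.0326) = 0.02347 K/W
  R_conv,out = 1/(4πr²h) = 1/(4π·7.15²·16.5) = 9.434×10^-5 K/W
ΣR = 1.968×10^-6 + 3.377×10^-7 + 0.02620 + 0.02347 + 9.434×10^-5 = 0.04977 K/W
Q = ΔT/ΣR = (-153 °C − 29.9 °C)/0.04977 = -3670 W
(Negative Q ⇒ heat flows inward; heat gain = 3670 W.)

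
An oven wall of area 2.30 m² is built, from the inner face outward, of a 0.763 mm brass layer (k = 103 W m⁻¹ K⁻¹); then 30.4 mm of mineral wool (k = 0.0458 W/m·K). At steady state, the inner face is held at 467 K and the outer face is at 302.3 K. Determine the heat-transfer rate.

Q = 571 W

Treat each layer as a resistance in series:
  R_brass = L/(kA) = 7.63×10^-4/(103·2.30) = 3.221×10^-6 K/W
  R_mineral wool = L/(kA) = 0.0304/(0.0458·2.30) = 0.2886 K/W
ΣR = 3.221×10^-6 + 0.2886 = 0.2886 K/W
Q = ΔT/ΣR = (467 K − 302.3 K)/0.2886 = 571 W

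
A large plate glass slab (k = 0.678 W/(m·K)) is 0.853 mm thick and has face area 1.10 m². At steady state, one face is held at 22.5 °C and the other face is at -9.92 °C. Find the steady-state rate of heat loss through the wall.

Q = 28.3 kW

Q = kA·ΔT/L = 0.678 × 1.10 × |22.5 °C − -9.92 °C| / 8.53×10^-4 = 28300 W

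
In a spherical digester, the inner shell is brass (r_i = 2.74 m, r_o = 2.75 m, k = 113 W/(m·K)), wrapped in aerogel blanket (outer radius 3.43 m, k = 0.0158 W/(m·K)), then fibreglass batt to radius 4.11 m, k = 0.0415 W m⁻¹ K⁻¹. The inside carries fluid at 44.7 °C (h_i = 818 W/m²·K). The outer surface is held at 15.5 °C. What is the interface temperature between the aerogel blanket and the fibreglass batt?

T = 21.4 °C

Treat each layer as a resistance in series:
  R_conv,in = 1/(4πr²h) = 1/(4π·2.74²·818) = 1.296×10^-5 K/W
  R_brass = (1/2.74 − 1/2.75)/(4πk) = 0.001327/(4π·113) = 9.346×10^-7 K/W
  R_aerogel blanket = (1/2.75 − 1/3.43)/(4πk) = 0.07209/(4π·0.0158) = 0.3631 K/W
  R_fibreglass batt = (1/3.43 − 1/4.11)/(4πk) = 0.04824/(4π·0.0415) = 0.09249 K/W
ΣR = 1.296×10^-5 + 9.346×10^-7 + 0.3631 + 0.09249 = 0.4556 K/W
Q = ΔT/ΣR = (44.7 °C − 15.5 °C)/0.4556 = 64.09 W
From the inner boundary to the aerogel blanket/fibreglass batt interface, ΣR_partial = 0.3631 K/W.
T_interface = T_in − Q·ΣR_partial = 44.7 °C − (64.09)(0.3631) = 21.4 °C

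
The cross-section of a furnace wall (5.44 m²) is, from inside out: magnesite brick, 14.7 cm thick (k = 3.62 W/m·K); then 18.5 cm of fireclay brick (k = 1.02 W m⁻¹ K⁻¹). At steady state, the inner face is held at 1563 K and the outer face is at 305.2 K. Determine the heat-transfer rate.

Q = 30.8 kW

Resistance network (inner→outer):
  R_magnesite brick = L/(kA) = 0.147/(3.62·5.44) = 0.007465 K/W
  R_fireclay brick = L/(kA) = 0.185/(1.02·5.44) = 0.03334 K/W
ΣR = 0.007465 + 0.03334 = 0.04081 K/W
Q = ΔT/ΣR = (1563 K − 305.2 K)/0.04081 = 30800 W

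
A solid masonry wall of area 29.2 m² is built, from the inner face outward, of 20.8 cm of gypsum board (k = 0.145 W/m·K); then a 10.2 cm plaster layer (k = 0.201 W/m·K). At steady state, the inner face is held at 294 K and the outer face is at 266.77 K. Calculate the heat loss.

Q = 409 W

Resistance network (inner→outer):
  R_gypsum board = L/(kA) = 0.208/(0.145·29.2) = 0.04913 K/W
  R_plaster = L/(kA) = 0.102/(0.201·29.2) = 0.01738 K/W
ΣR = 0.04913 + 0.01738 = 0.06651 K/W
Q = ΔT/ΣR = (294 K − 266.77 K)/0.06651 = 409 W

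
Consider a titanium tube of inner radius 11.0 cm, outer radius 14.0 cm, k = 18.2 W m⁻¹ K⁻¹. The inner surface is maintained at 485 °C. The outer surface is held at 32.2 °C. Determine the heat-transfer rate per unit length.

Q' = 2πk·ΔT/ln(r₂/r₁) = 2π × 18.2 × 452.8 / ln(0.140/0.110) = 2.15×10^5 W/m

Q' = 2.15×10^5 W/m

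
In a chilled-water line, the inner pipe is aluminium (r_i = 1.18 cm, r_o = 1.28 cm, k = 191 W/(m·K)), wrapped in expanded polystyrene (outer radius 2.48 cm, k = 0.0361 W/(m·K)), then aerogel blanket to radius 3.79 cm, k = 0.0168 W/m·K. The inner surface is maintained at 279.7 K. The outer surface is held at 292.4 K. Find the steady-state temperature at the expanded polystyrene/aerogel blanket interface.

Treat each layer as a resistance in series:
  R'_aluminium = ln(0.0128/0.0118)/(2πk) = 0.08135/(2π·191) = 6.778×10^-5 m·K/W
  R'_expanded polystyrene = ln(0.0248/0.0128)/(2πk) = 0.6614/(2π·0.0361) = 2.916 m·K/W
  R'_aerogel blanket = ln(0.0379/0.0248)/(2πk) = 0.4241/(2π·0.0168) = 4.018 m·K/W
ΣR = 6.778×10^-5 + 2.916 + 4.018 = 6.934 m·K/W
Q' = ΔT/ΣR = (279.7 K − 292.4 K)/6.934 = -1.832 W/m
From the inner boundary to the expanded polystyrene/aerogel blanket interface, ΣR_partial = 2.916 m·K/W.
T_interface = T_in − Q'·ΣR_partial = 279.7 K − (-1.832)(2.916) = 285.0 K

T = 285.0 K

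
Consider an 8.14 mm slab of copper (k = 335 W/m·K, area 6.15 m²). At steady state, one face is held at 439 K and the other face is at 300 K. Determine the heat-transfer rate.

Q = kA·ΔT/L = 335 × 6.15 × |439 K − 300 K| / 0.00814 = 3.52×10^7 W

Q = 3.52×10^7 W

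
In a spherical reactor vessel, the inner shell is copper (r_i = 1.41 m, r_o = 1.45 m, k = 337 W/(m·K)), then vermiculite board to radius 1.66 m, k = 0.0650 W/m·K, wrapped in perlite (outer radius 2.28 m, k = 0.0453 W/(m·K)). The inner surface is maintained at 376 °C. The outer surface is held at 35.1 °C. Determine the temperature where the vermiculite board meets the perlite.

Treat each layer as a resistance in series:
  R_copper = (1/1.41 − 1/1.45)/(4πk) = 0.01956/(4π·337) = 4.620×10^-6 K/W
  R_vermiculite board = (1/1.45 − 1/1.66)/(4πk) = 0.08725/(4π·0.0650) = 0.1068 K/W
  R_perlite = (1/1.66 − 1/2.28)/(4πk) = 0.1638/(4π·0.0453) = 0.2878 K/W
ΣR = 4.620×10^-6 + 0.1068 + 0.2878 = 0.3946 K/W
Q = ΔT/ΣR = (376 °C − 35.1 °C)/0.3946 = 863.9 W
From the inner boundary to the vermiculite board/perlite interface, ΣR_partial = 0.1068 K/W.
T_interface = T_in − Q·ΣR_partial = 376 °C − (863.9)(0.1068) = 284 °C

T = 284 °C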